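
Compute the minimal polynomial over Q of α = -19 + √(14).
m_α(x) = x^2 + 38x + 347

From α + 19 = √(14), squaring gives (α + 19)^2 = 14, i.e. α^2 + 38α + 361 = 14, so α^2 + 38α + 347 = 0. The discriminant of x^2 + 38x + 347 is (38)^2 - 4·(347) = 1444 - 1388 = 56, and 4·(14) is not a perfect square in Q since 14 is squarefree and ≠ 1. Hence x^2 + 38x + 347 is irreducible over Q and is the minimal polynomial of α.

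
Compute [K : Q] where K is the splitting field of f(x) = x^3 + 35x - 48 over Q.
[K : Q] = 6

By the rational root test, any rational root of the monic integer polynomial f(x) = x^3 + 35x - 48 must be an integer dividing the constant term -48, i.e. one of ±{1, 2, 3, 4, 6, 8, 12, 16, 24, 48}. Evaluating: f(1) = -12, f(-1) = -84, f(2) = 30, f(-2) = -126, f(3) = 84, f(-3) = -180, f(4) = 156, f(-4) = -252, f(6) = 378, f(-6) = -474, f(8) = 744, f(-8) = -840, f(12) = 2100, f(-12) = -2196, f(16) = 4608, f(-16) = -4704, f(24) = 14616, f(-24) = -14712, f(48) = 112224, f(-48) = -112320; none is 0, so f has no rational root and is therefore irreducible over Q (a cubic with no linear factor over a field is irreducible). For an irreducible cubic, the Galois group is A_3 or S_3 according as the discriminant disc(f) = -4a^3 - 27b^2 = -4·(35)^3 - 27·(-48)^2 = -233708 is or is not a square in Q. Here disc(f) = -233708 is not a perfect square in Q, so the Galois group of f over Q is not contained in A_3 and must be all of S_3. The splitting field has degree |S_3| = 6 over Q, so [K : Q] = 6.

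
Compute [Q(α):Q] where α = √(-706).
[Q(α):Q] = 2

[Q(α):Q] equals the degree of the minimal polynomial of α. Here α^2 = -706 and x^2 + 706 is irreducible (d = -706 is squarefree, ≠ 1, hence not a square), so deg(m_α) = 2. Thus [Q(α):Q] = 2.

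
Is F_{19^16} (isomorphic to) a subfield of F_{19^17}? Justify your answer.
No: F_{19^16} is not a subfield of F_{19^17}

F_{p^m} embeds in F_{p^n} iff m | n. Here 16 ∤ 17 (since 17 = 1·16 + 1 with remainder 1 ≠ 0), so F_{19^16} is not a subfield of F_{19^17}. Equivalently: if it were, the tower law would give 16 = [F_{19^16}:F_19] dividing [F_{19^17}:F_19] = 17, contradiction.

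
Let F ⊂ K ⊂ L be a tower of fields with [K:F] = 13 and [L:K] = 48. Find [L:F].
[L:F] = 624

The tower law says that for any tower of field extensions F ⊂ K ⊂ L with finite degrees, [L:F] = [L:K] · [K:F]. Here this gives [L:F] = 48 · 13 = 624.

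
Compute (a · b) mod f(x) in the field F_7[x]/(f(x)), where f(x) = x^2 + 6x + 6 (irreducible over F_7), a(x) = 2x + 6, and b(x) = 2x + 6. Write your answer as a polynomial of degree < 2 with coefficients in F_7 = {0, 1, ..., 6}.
a · b ≡ 5 (mod f(x))

Multiply in F_7[x]: a(x)·b(x) = (2x + 6)·(2x + 6) = 4x^2 + 3x + 1. This has degree ≥ 2, so divide by f(x) over F_7: 4x^2 + 3x + 1 = (4)·(x^2 + 6x + 6) + (5). Hence a·b ≡ 5 (mod f). (F_7[x]/(f) is a field with 7^2 = 49 elements since f is irreducible of degree 2.)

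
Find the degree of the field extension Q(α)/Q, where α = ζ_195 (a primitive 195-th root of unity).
[Q(α):Q] = 96

The minimal polynomial of ζ_195 over Q is the 195-th cyclotomic polynomial Φ_195(x), which is irreducible over Q and has degree φ(195) = 96. Hence [Q(α):Q] = φ(195) = 96.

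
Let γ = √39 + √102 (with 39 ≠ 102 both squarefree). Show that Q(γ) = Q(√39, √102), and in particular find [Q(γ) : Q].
[Q(γ) : Q] = 4 (equivalently, Q(γ) = Q(√39, √102))

Obviously Q(γ) ⊆ Q(√39, √102), and [Q(√39, √102):Q] = 4 (since 39, 102 are distinct squarefree integers > 1 with 3978 not a perfect square). To show equality we compute the minimal polynomial of γ. From γ = √39 + √102: γ^2 = 39 + 2√(3978) + 102 = 141 + 2√(3978), so γ^2 - 141 = 2√(3978); squaring, (γ^2 - 141)^2 = 4·3978, i.e. γ^4 - 282γ^2 + 19881 - 15912 = 0, i.e. γ^4 - 282γ^2 + 3969 = 0. So γ is a root of x^4 - 282x^2 + 3969. This polynomial is irreducible over Q: it has no rational root (each ±√39 ± √102 is irrational), and any factorization into two quadratics over Q would force √(3978) ∈ Q (pairing opposite roots) or √39, √102 ∈ Q (other pairings), all impossible. Hence [Q(γ):Q] = 4 = [Q(√39, √102):Q], so Q(γ) = Q(√39, √102).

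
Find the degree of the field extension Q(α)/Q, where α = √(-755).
[Q(α):Q] = 2

[Q(α):Q] equals the degree of the minimal polynomial of α. Here α^2 = -755 and x^2 + 755 is irreducible (d = -755 is squarefree, ≠ 1, hence not a square), so deg(m_α) = 2. Thus [Q(α):Q] = 2.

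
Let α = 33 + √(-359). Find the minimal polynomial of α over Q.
m_α(x) = x^2 - 66x + 1448

From α - 33 = √(-359), squaring gives (α - 33)^2 = -359, i.e. α^2 - 66α + 1089 = -359, so α^2 - 66α + 1448 = 0. The discriminant of x^2 - 66x + 1448 is (-66)^2 - 4·(1448) = 4356 - 5792 = -1436, and 4·(-359) is not a perfect square in Q since -359 is squarefree and ≠ 1. Hence x^2 - 66x + 1448 is irreducible over Q and is the minimal polynomial of α.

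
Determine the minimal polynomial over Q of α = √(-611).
m_α(x) = x^2 + 611

α satisfies α^2 + 611 = 0, so x^2 + 611 annihilates α. Since d = -611 is squarefree and ≠ 1, it is not a perfect square in Q, so x^2 + 611 has no rational root and is therefore irreducible over Q (a degree-2 polynomial over a field is irreducible iff it has no root). Hence m_α(x) = x^2 + 611.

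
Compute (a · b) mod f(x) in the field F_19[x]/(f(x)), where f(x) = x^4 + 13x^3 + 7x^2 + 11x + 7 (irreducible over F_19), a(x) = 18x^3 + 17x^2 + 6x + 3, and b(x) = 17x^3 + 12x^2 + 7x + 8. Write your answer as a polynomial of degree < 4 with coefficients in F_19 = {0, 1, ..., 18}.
a · b ≡ 5x^3 + 7x^2 + 5x + 8 (mod f(x))

Multiply in F_19[x]: a(x)·b(x) = (18x^3 + 17x^2 + 6x + 3)·(17x^3 + 12x^2 + 7x + 8) = 2x^6 + 11x^5 + 14x^4 + 6x^3 + 5x^2 + 12x + 5. This has degree ≥ 4, so divide by f(x) over F_19: 2x^6 + 11x^5 + 14x^4 + 6x^3 + 5x^2 + 12x + 5 = (2x^2 + 4x + 5)·(x^4 + 13x^3 + 7x^2 + 11x + 7) + (5x^3 + 7x^2 + 5x + 8). Hence a·b ≡ 5x^3 + 7x^2 + 5x + 8 (mod f). (F_19[x]/(f) is a field with 19^4 = 130321 elements since f is irreducible of degree 4.)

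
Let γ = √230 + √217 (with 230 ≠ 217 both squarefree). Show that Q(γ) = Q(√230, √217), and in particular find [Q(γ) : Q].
[Q(γ) : Q] = 4 (equivalently, Q(γ) = Q(√230, √217))

Obviously Q(γ) ⊆ Q(√230, √217), and [Q(√230, √217):Q] = 4 (since 230, 217 are distinct squarefree integers > 1 with 49910 not a perfect square). To show equality we compute the minimal polynomial of γ. From γ = √230 + √217: γ^2 = 230 + 2√(49910) + 217 = 447 + 2√(49910), so γ^2 - 447 = 2√(49910); squaring, (γ^2 - 447)^2 = 4·49910, i.e. γ^4 - 894γ^2 + 199809 - 199640 = 0, i.e. γ^4 - 894γ^2 + 169 = 0. So γ is a root of x^4 - 894x^2 + 169. This polynomial is irreducible over Q: it has no rational root (each ±√230 ± √217 is irrational), and any factorization into two quadratics over Q would force √(49910) ∈ Q (pairing opposite roots) or √230, √217 ∈ Q (other pairings), all impossible. Hence [Q(γ):Q] = 4 = [Q(√230, √217):Q], so Q(γ) = Q(√230, √217).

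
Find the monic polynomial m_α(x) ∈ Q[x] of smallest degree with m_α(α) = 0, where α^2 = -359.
m_α(x) = x^2 + 359

α satisfies α^2 + 359 = 0, so x^2 + 359 annihilates α. Since d = -359 is squarefree and ≠ 1, it is not a perfect square in Q, so x^2 + 359 has no rational root and is therefore irreducible over Q (a degree-2 polynomial over a field is irreducible iff it has no root). Hence m_α(x) = x^2 + 359.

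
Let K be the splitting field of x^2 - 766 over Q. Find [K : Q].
[K : Q] = 2

f(x) = x^2 - 766 factors as (x - √766)(x + √766). The splitting field is K = Q(√766). Since 766 is squarefree and > 1, it is not a perfect square, so x^2 - 766 is irreducible over Q and [Q(√766) : Q] = 2. Hence [K : Q] = 2.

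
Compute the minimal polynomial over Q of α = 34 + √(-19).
m_α(x) = x^2 - 68x + 1175

From α - 34 = √(-19), squaring gives (α - 34)^2 = -19, i.e. α^2 - 68α + 1156 = -19, so α^2 - 68α + 1175 = 0. The discriminant of x^2 - 68x + 1175 is (-68)^2 - 4·(1175) = 4624 - 4700 = -76, and 4·(-19) is not a perfect square in Q since -19 is squarefree and ≠ 1. Hence x^2 - 68x + 1175 is irreducible over Q and is the minimal polynomial of α.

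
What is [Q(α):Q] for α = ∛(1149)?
[Q(α):Q] = 3

The minimal polynomial of α is x^3 - 1149, irreducible over Q since 1149 is not a perfect cube (so x^3 - 1149 has no rational root). Hence [Q(α):Q] = deg(m_α) = 3.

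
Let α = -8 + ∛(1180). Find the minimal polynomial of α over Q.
m_α(x) = x^3 + 24x^2 + 192x - 668

Set β = α + 8 = ∛(1180), so β^3 = 1180. Then (α + 8)^3 - 1180 = 0, i.e. α is a root of g(x) = (x + 8)^3 - 1180 = x^3 + 24x^2 + 192x - 668. Since g(x) = h(x + 8) where h(x) = x^3 - 1180, and h is irreducible over Q (because 1180 is not a perfect cube, so h has no rational root, and a monic cubic with no rational root is irreducible), g is also irreducible (irreducibility is preserved under the substitution x → x + 8). Hence m_α(x) = x^3 + 24x^2 + 192x - 668.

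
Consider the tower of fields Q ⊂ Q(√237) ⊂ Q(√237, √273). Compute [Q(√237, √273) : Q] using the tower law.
[Q(√237, √273) : Q] = 4

[Q(√237):Q] = 2 (min poly x^2 - 237, irreducible since 237 is squarefree > 1). For the top step, suppose √273 ∈ Q(√237), say √273 = c + d√237 with c, d ∈ Q. Squaring: 273 = c^2 + 237d^2 + 2cd√237. Since √237 ∉ Q this forces 2cd = 0. If d = 0 then √273 = c ∈ Q, contradicting 273 squarefree > 1. If c = 0 then 273 = 237d^2, so 237·273 = (237d)^2 is a perfect square in Q — but 237·273 = 64701 is not a perfect square (since 237 and 273 are distinct squarefree integers). Contradiction. Hence √273 ∉ Q(√237), so x^2 - 273 stays irreducible over Q(√237) and [Q(√237, √273) : Q(√237)] = 2. By the tower law, [Q(√237, √273) : Q] = 2 · 2 = 4.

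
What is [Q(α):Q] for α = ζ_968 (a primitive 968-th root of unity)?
[Q(α):Q] = 440

The minimal polynomial of ζ_968 over Q is the 968-th cyclotomic polynomial Φ_968(x), which is irreducible over Q and has degree φ(968) = 440. Hence [Q(α):Q] = φ(968) = 440.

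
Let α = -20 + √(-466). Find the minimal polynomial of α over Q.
m_α(x) = x^2 + 40x + 866

From α + 20 = √(-466), squaring gives (α + 20)^2 = -466, i.e. α^2 + 40α + 400 = -466, so α^2 + 40α + 866 = 0. The discriminant of x^2 + 40x + 866 is (40)^2 - 4·(866) = 1600 - 3464 = -1864, and 4·(-466) is not a perfect square in Q since -466 is squarefree and ≠ 1. Hence x^2 + 40x + 866 is irreducible over Q and is the minimal polynomial of α.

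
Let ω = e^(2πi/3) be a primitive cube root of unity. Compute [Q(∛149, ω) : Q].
[Q(∛149, ω) : Q] = 6

[Q(∛149):Q] = 3 (min poly x^3 - 149, irreducible since 149 is not a perfect cube). [Q(ω):Q] = 2 (min poly x^2 + x + 1). Since Q(∛149) ⊂ R and ω ∉ R, we have ω ∉ Q(∛149), so x^2 + x + 1 remains irreducible over Q(∛149) and [Q(∛149, ω) : Q(∛149)] = 2. By the tower law, [Q(∛149, ω) : Q] = 3 · 2 = 6. (In fact Q(∛149, ω) is the splitting field of x^3 - 149 over Q.)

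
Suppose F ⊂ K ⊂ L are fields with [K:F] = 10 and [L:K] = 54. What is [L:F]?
[L:F] = 540

The tower law says that for any tower of field extensions F ⊂ K ⊂ L with finite degrees, [L:F] = [L:K] · [K:F]. Here this gives [L:F] = 54 · 10 = 540.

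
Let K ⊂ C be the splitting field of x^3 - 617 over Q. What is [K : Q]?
[K : Q] = 6

The roots of x^3 - 617 are ∛617, ω∛617, ω^2∛617 where ω = e^(2πi/3) is a primitive cube root of unity, so K = Q(∛617, ω). Now [Q(∛617):Q] = 3 (since 617 is not a perfect cube, x^3 - 617 is irreducible) and [Q(ω):Q] = 2. Both 2 and 3 divide [K:Q], and [K:Q] ≤ 3·2 = 6, so [K:Q] = 6. (Equivalently: Q(∛617) ⊂ R but ω ∉ R, so [K : Q(∛617)] = 2.)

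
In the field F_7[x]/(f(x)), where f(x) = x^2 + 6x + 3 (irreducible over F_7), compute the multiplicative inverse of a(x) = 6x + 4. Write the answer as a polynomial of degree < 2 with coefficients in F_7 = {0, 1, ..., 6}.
a(x)^(-1) ≡ x + 3 (mod f(x))

Since f is irreducible over F_7, F_7[x]/(f) is a field and a(x) ≠ 0 has an inverse. Apply the extended Euclidean algorithm to f(x) and a(x) in F_7[x]: f(x) = (6x + 4)·a(x) + (1). The last nonzero remainder is the constant 1 = gcd(f, a) in F_7. Back-substituting through the division chain expresses 1 = s(x)·a(x) + t(x)·f(x) with s(x) ≡ x + 3 (mod f), so a(x)^(-1) ≡ s(x) = x + 3 (mod f). Check: (6x + 4)·(x + 3) = 6x^2 + x + 5 ≡ 1 (mod x^2 + 6x + 3).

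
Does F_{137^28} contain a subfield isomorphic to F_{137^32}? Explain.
No: F_{137^32} is not a subfield of F_{137^28}

F_{p^m} embeds in F_{p^n} iff m | n. Here 32 ∤ 28 (since 28 = 0·32 + 28 with remainder 28 ≠ 0), so F_{137^32} is not a subfield of F_{137^28}. Equivalently: if it were, the tower law would give 32 = [F_{137^32}:F_137] dividing [F_{137^28}:F_137] = 28, contradiction.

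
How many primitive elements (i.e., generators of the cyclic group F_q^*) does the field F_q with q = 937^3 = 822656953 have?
There are φ(822656952) = 253124352 primitive elements

F_q^* is cyclic of order q - 1 = 822656952. A cyclic group of order m has exactly φ(m) generators. Here m = 822656952 = 2^3 · 3^3 · 13 · 292969, so the number of primitive elements is φ(822656952) = 253124352.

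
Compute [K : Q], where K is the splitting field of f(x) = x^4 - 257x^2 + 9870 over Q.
[K : Q] = 4

Solving the quadratic in x^2: x^2 = (257 ± √(257^2 - 4·9870))/2 = (257 ± √26569)/2 = (257 ± 163)/2, giving x^2 = 210 or x^2 = 47. So f(x) = (x^2 - 210)(x^2 - 47) and the roots of f are ±√210, ±√47. Hence the splitting field is K = Q(√210, √47). Since 210 and 47 are distinct squarefree integers > 1, their product 9870 is not a perfect square, so √47 ∉ Q(√210). By the tower law [K:Q] = [Q(√210,√47):Q(√210)] · [Q(√210):Q] = 2 · 2 = 4.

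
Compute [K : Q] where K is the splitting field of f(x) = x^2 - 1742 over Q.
[K : Q] = 2

f(x) = x^2 - 1742 factors as (x - √1742)(x + √1742). The splitting field is K = Q(√1742). Since 1742 is squarefree and > 1, it is not a perfect square, so x^2 - 1742 is irreducible over Q and [Q(√1742) : Q] = 2. Hence [K : Q] = 2.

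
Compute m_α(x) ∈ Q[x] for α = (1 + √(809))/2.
m_α(x) = x^2 - x - 202

From 2α - 1 = √(809), squaring gives (2α - 1)^2 = 809, i.e. 4α^2 - 4α + 1 = 809, so α^2 - α + (1 - 809)/4 = 0. Since 809 ≡ 1 (mod 4), (1 - 809)/4 = -202 ∈ Z. The polynomial x^2 - x - 202 has discriminant 1 - 4·(-202) = 809, which is not a perfect square in Q (d = 809 is squarefree and ≠ 1), so x^2 - x - 202 is irreducible over Q. It is the minimal polynomial of α.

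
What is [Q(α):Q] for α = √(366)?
[Q(α):Q] = 2

[Q(α):Q] equals the degree of the minimal polynomial of α. Here α^2 = 366 and x^2 - 366 is irreducible (d = 366 is squarefree, ≠ 1, hence not a square), so deg(m_α) = 2. Thus [Q(α):Q] = 2.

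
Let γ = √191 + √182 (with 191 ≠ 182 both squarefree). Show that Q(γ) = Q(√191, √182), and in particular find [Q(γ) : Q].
[Q(γ) : Q] = 4 (equivalently, Q(γ) = Q(√191, √182))

Obviously Q(γ) ⊆ Q(√191, √182), and [Q(√191, √182):Q] = 4 (since 191, 182 are distinct squarefree integers > 1 with 34762 not a perfect square). To show equality we compute the minimal polynomial of γ. From γ = √191 + √182: γ^2 = 191 + 2√(34762) + 182 = 373 + 2√(34762), so γ^2 - 373 = 2√(34762); squaring, (γ^2 - 373)^2 = 4·34762, i.e. γ^4 - 746γ^2 + 139129 - 139048 = 0, i.e. γ^4 - 746γ^2 + 81 = 0. So γ is a root of x^4 - 746x^2 + 81. This polynomial is irreducible over Q: it has no rational root (each ±√191 ± √182 is irrational), and any factorization into two quadratics over Q would force √(34762) ∈ Q (pairing opposite roots) or √191, √182 ∈ Q (other pairings), all impossible. Hence [Q(γ):Q] = 4 = [Q(√191, √182):Q], so Q(γ) = Q(√191, √182).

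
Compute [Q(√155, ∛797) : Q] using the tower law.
[Q(√155, ∛797) : Q] = 6

Let L = Q(√155, ∛797). Since Q(√155) ⊂ L and [Q(√155):Q] = 2, the tower law gives 2 | [L:Q]. Likewise Q(∛797) ⊂ L with [Q(∛797):Q] = 3 (because 797 is not a perfect cube), so 3 | [L:Q]. As gcd(2,3) = 1, [L:Q] is divisible by 6. Conversely L is generated over Q by √155 and ∛797, so [L:Q] ≤ 2·3 = 6. Therefore [Q(√155, ∛797) : Q] = 6.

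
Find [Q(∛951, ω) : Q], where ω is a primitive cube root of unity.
[Q(∛951, ω) : Q] = 6

[Q(∛951):Q] = 3 (min poly x^3 - 951, irreducible since 951 is not a perfect cube). [Q(ω):Q] = 2 (min poly x^2 + x + 1). Since Q(∛951) ⊂ R and ω ∉ R, we have ω ∉ Q(∛951), so x^2 + x + 1 remains irreducible over Q(∛951) and [Q(∛951, ω) : Q(∛951)] = 2. By the tower law, [Q(∛951, ω) : Q] = 3 · 2 = 6. (In fact Q(∛951, ω) is the splitting field of x^3 - 951 over Q.)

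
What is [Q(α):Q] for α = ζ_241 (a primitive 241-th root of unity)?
[Q(α):Q] = 240

The minimal polynomial of ζ_241 over Q is the 241-th cyclotomic polynomial Φ_241(x), which is irreducible over Q and has degree φ(241) = 240. Hence [Q(α):Q] = φ(241) = 240.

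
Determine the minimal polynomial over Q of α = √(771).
m_α(x) = x^2 - 771

α satisfies α^2 - 771 = 0, so x^2 - 771 annihilates α. Since d = 771 is squarefree and ≠ 1, it is not a perfect square in Q, so x^2 - 771 has no rational root and is therefore irreducible over Q (a degree-2 polynomial over a field is irreducible iff it has no root). Hence m_α(x) = x^2 - 771.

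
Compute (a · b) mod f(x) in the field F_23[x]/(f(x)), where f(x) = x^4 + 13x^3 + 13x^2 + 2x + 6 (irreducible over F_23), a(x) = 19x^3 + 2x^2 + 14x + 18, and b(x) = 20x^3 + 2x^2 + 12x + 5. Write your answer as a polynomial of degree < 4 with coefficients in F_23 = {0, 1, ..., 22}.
a · b ≡ 17x^3 + 14x^2 + 15x + 12 (mod f(x))

Multiply in F_23[x]: a(x)·b(x) = (19x^3 + 2x^2 + 14x + 18)·(20x^3 + 2x^2 + 12x + 5) = 12x^6 + 9x^5 + 6x^4 + x^3 + 7x^2 + 10x + 21. This has degree ≥ 4, so divide by f(x) over F_23: 12x^6 + 9x^5 + 6x^4 + x^3 + 7x^2 + 10x + 21 = (12x^2 + 14x + 13)·(x^4 + 13x^3 + 13x^2 + 2x + 6) + (17x^3 + 14x^2 + 15x + 12). Hence a·b ≡ 17x^3 + 14x^2 + 15x + 12 (mod f). (F_23[x]/(f) is a field with 23^4 = 279841 elements since f is irreducible of degree 4.)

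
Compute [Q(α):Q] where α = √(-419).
[Q(α):Q] = 2

[Q(α):Q] equals the degree of the minimal polynomial of α. Here α^2 = -419 and x^2 + 419 is irreducible (d = -419 is squarefree, ≠ 1, hence not a square), so deg(m_α) = 2. Thus [Q(α):Q] = 2.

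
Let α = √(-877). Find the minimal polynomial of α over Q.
m_α(x) = x^2 + 877

α satisfies α^2 + 877 = 0, so x^2 + 877 annihilates α. Since d = -877 is squarefree and ≠ 1, it is not a perfect square in Q, so x^2 + 877 has no rational root and is therefore irreducible over Q (a degree-2 polynomial over a field is irreducible iff it has no root). Hence m_α(x) = x^2 + 877.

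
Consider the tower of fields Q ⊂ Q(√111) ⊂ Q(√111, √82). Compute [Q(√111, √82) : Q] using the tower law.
[Q(√111, √82) : Q] = 4

[Q(√111):Q] = 2 (min poly x^2 - 111, irreducible since 111 is squarefree > 1). For the top step, suppose √82 ∈ Q(√111), say √82 = c + d√111 with c, d ∈ Q. Squaring: 82 = c^2 + 111d^2 + 2cd√111. Since √111 ∉ Q this forces 2cd = 0. If d = 0 then √82 = c ∈ Q, contradicting 82 squarefree > 1. If c = 0 then 82 = 111d^2, so 111·82 = (111d)^2 is a perfect square in Q — but 111·82 = 9102 is not a perfect square (since 111 and 82 are distinct squarefree integers). Contradiction. Hence √82 ∉ Q(√111), so x^2 - 82 stays irreducible over Q(√111) and [Q(√111, √82) : Q(√111)] = 2. By the tower law, [Q(√111, √82) : Q] = 2 · 2 = 4.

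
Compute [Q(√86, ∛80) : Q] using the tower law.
[Q(√86, ∛80) : Q] = 6

Let L = Q(√86, ∛80). Since Q(√86) ⊂ L and [Q(√86):Q] = 2, the tower law gives 2 | [L:Q]. Likewise Q(∛80) ⊂ L with [Q(∛80):Q] = 3 (because 80 is not a perfect cube), so 3 | [L:Q]. As gcd(2,3) = 1, [L:Q] is divisible by 6. Conversely L is generated over Q by √86 and ∛80, so [L:Q] ≤ 2·3 = 6. Therefore [Q(√86, ∛80) : Q] = 6.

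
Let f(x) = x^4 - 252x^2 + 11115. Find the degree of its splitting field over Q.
[K : Q] = 4

Solving the quadratic in x^2: x^2 = (252 ± √(252^2 - 4·11115))/2 = (252 ± √19044)/2 = (252 ± 138)/2, giving x^2 = 195 or x^2 = 57. So f(x) = (x^2 - 195)(x^2 - 57) and the roots of f are ±√195, ±√57. Hence the splitting field is K = Q(√195, √57). Since 195 and 57 are distinct squarefree integers > 1, their product 11115 is not a perfect square, so √57 ∉ Q(√195). By the tower law [K:Q] = [Q(√195,√57):Q(√195)] · [Q(√195):Q] = 2 · 2 = 4.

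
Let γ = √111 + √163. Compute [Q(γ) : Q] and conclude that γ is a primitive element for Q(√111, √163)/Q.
[Q(γ) : Q] = 4 (equivalently, Q(γ) = Q(√111, √163))

Obviously Q(γ) ⊆ Q(√111, √163), and [Q(√111, √163):Q] = 4 (since 111, 163 are distinct squarefree integers > 1 with 18093 not a perfect square). To show equality we compute the minimal polynomial of γ. From γ = √111 + √163: γ^2 = 111 + 2√(18093) + 163 = 274 + 2√(18093), so γ^2 - 274 = 2√(18093); squaring, (γ^2 - 274)^2 = 4·18093, i.e. γ^4 - 548γ^2 + 75076 - 72372 = 0, i.e. γ^4 - 548γ^2 + 2704 = 0. So γ is a root of x^4 - 548x^2 + 2704. This polynomial is irreducible over Q: it has no rational root (each ±√111 ± √163 is irrational), and any factorization into two quadratics over Q would force √(18093) ∈ Q (pairing opposite roots) or √111, √163 ∈ Q (other pairings), all impossible. Hence [Q(γ):Q] = 4 = [Q(√111, √163):Q], so Q(γ) = Q(√111, √163).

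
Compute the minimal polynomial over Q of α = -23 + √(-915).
m_α(x) = x^2 + 46x + 1444

From α + 23 = √(-915), squaring gives (α + 23)^2 = -915, i.e. α^2 + 46α + 529 = -915, so α^2 + 46α + 1444 = 0. The discriminant of x^2 + 46x + 1444 is (46)^2 - 4·(1444) = 2116 - 5776 = -3660, and 4·(-915) is not a perfect square in Q since -915 is squarefree and ≠ 1. Hence x^2 + 46x + 1444 is irreducible over Q and is the minimal polynomial of α.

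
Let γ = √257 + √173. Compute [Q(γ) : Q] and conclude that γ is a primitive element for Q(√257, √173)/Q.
[Q(γ) : Q] = 4 (equivalently, Q(γ) = Q(√257, √173))

Obviously Q(γ) ⊆ Q(√257, √173), and [Q(√257, √173):Q] = 4 (since 257, 173 are distinct squarefree integers > 1 with 44461 not a perfect square). To show equality we compute the minimal polynomial of γ. From γ = √257 + √173: γ^2 = 257 + 2√(44461) + 173 = 430 + 2√(44461), so γ^2 - 430 = 2√(44461); squaring, (γ^2 - 430)^2 = 4·44461, i.e. γ^4 - 860γ^2 + 184900 - 177844 = 0, i.e. γ^4 - 860γ^2 + 7056 = 0. So γ is a root of x^4 - 860x^2 + 7056. This polynomial is irreducible over Q: it has no rational root (each ±√257 ± √173 is irrational), and any factorization into two quadratics over Q would force √(44461) ∈ Q (pairing opposite roots) or √257, √173 ∈ Q (other pairings), all impossible. Hence [Q(γ):Q] = 4 = [Q(√257, √173):Q], so Q(γ) = Q(√257, √173).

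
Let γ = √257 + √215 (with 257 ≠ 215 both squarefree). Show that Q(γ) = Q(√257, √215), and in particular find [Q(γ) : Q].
[Q(γ) : Q] = 4 (equivalently, Q(γ) = Q(√257, √215))

Obviously Q(γ) ⊆ Q(√257, √215), and [Q(√257, √215):Q] = 4 (since 257, 215 are distinct squarefree integers > 1 with 55255 not a perfect square). To show equality we compute the minimal polynomial of γ. From γ = √257 + √215: γ^2 = 257 + 2√(55255) + 215 = 472 + 2√(55255), so γ^2 - 472 = 2√(55255); squaring, (γ^2 - 472)^2 = 4·55255, i.e. γ^4 - 944γ^2 + 222784 - 221020 = 0, i.e. γ^4 - 944γ^2 + 1764 = 0. So γ is a root of x^4 - 944x^2 + 1764. This polynomial is irreducible over Q: it has no rational root (each ±√257 ± √215 is irrational), and any factorization into two quadratics over Q would force √(55255) ∈ Q (pairing opposite roots) or √257, √215 ∈ Q (other pairings), all impossible. Hence [Q(γ):Q] = 4 = [Q(√257, √215):Q], so Q(γ) = Q(√257, √215).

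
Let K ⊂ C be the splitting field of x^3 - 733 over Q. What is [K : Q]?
[K : Q] = 6

The roots of x^3 - 733 are ∛733, ω∛733, ω^2∛733 where ω = e^(2πi/3) is a primitive cube root of unity, so K = Q(∛733, ω). Now [Q(∛733):Q] = 3 (since 733 is not a perfect cube, x^3 - 733 is irreducible) and [Q(ω):Q] = 2. Both 2 and 3 divide [K:Q], and [K:Q] ≤ 3·2 = 6, so [K:Q] = 6. (Equivalently: Q(∛733) ⊂ R but ω ∉ R, so [K : Q(∛733)] = 2.)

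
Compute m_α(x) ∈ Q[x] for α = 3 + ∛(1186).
m_α(x) = x^3 - 9x^2 + 27x - 1213

Set β = α - 3 = ∛(1186), so β^3 = 1186. Then (α - 3)^3 - 1186 = 0, i.e. α is a root of g(x) = (x - 3)^3 - 1186 = x^3 - 9x^2 + 27x - 1213. Since g(x) = h(x - 3) where h(x) = x^3 - 1186, and h is irreducible over Q (because 1186 is not a perfect cube, so h has no rational root, and a monic cubic with no rational root is irreducible), g is also irreducible (irreducibility is preserved under the substitution x → x - 3). Hence m_α(x) = x^3 - 9x^2 + 27x - 1213.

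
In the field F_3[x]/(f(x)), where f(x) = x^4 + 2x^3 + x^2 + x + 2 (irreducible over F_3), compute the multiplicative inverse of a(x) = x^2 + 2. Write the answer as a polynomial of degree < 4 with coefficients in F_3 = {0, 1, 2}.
a(x)^(-1) ≡ 2x^2 + x + 1 (mod f(x))

Since f is irreducible over F_3, F_3[x]/(f) is a field and a(x) ≠ 0 has an inverse. Apply the extended Euclidean algorithm to f(x) and a(x) in F_3[x]: f(x) = (x^2 + 2x + 2)·a(x) + (1). The last nonzero remainder is the constant 1 = gcd(f, a) in F_3. Back-substituting through the division chain expresses 1 = s(x)·a(x) + t(x)·f(x) with s(x) ≡ 2x^2 + x + 1 (mod f), so a(x)^(-1) ≡ s(x) = 2x^2 + x + 1 (mod f). Check: (x^2 + 2)·(2x^2 + x + 1) = 2x^4 + x^3 + 2x^2 + 2x + 2 ≡ 1 (mod x^4 + 2x^3 + x^2 + x + 2).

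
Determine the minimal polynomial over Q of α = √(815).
m_α(x) = x^2 - 815

α satisfies α^2 - 815 = 0, so x^2 - 815 annihilates α. Since d = 815 is squarefree and ≠ 1, it is not a perfect square in Q, so x^2 - 815 has no rational root and is therefore irreducible over Q (a degree-2 polynomial over a field is irreducible iff it has no root). Hence m_α(x) = x^2 - 815.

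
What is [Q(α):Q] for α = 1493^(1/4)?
[Q(α):Q] = 4

α is a root of x^4 - 1493. By Eisenstein's criterion at the prime p = 1493 (which divides the constant term 1493 but p^2 = 2229049 does not, since 1493 is squarefree), x^4 - 1493 is irreducible over Q. Hence [Q(α):Q] = 4.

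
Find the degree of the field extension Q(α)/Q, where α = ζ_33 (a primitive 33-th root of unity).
[Q(α):Q] = 20

The minimal polynomial of ζ_33 over Q is the 33-th cyclotomic polynomial Φ_33(x), which is irreducible over Q and has degree φ(33) = 20. Hence [Q(α):Q] = φ(33) = 20.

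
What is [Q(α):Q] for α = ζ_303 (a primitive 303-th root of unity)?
[Q(α):Q] = 200

The minimal polynomial of ζ_303 over Q is the 303-th cyclotomic polynomial Φ_303(x), which is irreducible over Q and has degree φ(303) = 200. Hence [Q(α):Q] = φ(303) = 200.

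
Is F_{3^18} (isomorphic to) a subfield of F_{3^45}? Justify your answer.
No: F_{3^18} is not a subfield of F_{3^45}

F_{p^m} embeds in F_{p^n} iff m | n. Here 18 ∤ 45 (since 45 = 2·18 + 9 with remainder 9 ≠ 0), so F_{3^18} is not a subfield of F_{3^45}. Equivalently: if it were, the tower law would give 18 = [F_{3^18}:F_3] dividing [F_{3^45}:F_3] = 45, contradiction.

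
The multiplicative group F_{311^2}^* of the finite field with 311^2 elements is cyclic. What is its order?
|F_{311^2}^*| = 96720

F_{311^2} has 311^2 = 96721 elements; its multiplicative group consists of all nonzero elements, so |F_{311^2}^*| = 96721 - 1 = 96720. (It is cyclic since any finite subgroup of the multiplicative group of a field is cyclic.)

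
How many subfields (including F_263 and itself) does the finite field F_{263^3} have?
F_{263^3} has 2 subfields

The subfields of F_{p^n} are exactly the fields F_{p^d} for d | n (each is the fixed field of the unique index-d subgroup of Gal(F_{p^n}/F_p) ≅ Z/nZ). The divisors of n = 3 are {1, 3}, giving 2 subfields: F_{263^1}, F_{263^3}.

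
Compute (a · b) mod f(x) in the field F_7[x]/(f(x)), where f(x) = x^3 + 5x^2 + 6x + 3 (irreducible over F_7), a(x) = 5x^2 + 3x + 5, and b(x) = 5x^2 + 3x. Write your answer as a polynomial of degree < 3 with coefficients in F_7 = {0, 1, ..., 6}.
a · b ≡ 2x^2 + 6x + 5 (mod f(x))

Multiply in F_7[x]: a(x)·b(x) = (5x^2 + 3x + 5)·(5x^2 + 3x) = 4x^4 + 2x^3 + 6x^2 + x. This has degree ≥ 3, so divide by f(x) over F_7: 4x^4 + 2x^3 + 6x^2 + x = (4x + 3)·(x^3 + 5x^2 + 6x + 3) + (2x^2 + 6x + 5). Hence a·b ≡ 2x^2 + 6x + 5 (mod f). (F_7[x]/(f) is a field with 7^3 = 343 elements since f is irreducible of degree 3.)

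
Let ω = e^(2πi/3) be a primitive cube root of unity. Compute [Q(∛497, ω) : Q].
[Q(∛497, ω) : Q] = 6

[Q(∛497):Q] = 3 (min poly x^3 - 497, irreducible since 497 is not a perfect cube). [Q(ω):Q] = 2 (min poly x^2 + x + 1). Since Q(∛497) ⊂ R and ω ∉ R, we have ω ∉ Q(∛497), so x^2 + x + 1 remains irreducible over Q(∛497) and [Q(∛497, ω) : Q(∛497)] = 2. By the tower law, [Q(∛497, ω) : Q] = 3 · 2 = 6. (In fact Q(∛497, ω) is the splitting field of x^3 - 497 over Q.)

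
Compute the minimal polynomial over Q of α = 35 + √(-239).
m_α(x) = x^2 - 70x + 1464

From α - 35 = √(-239), squaring gives (α - 35)^2 = -239, i.e. α^2 - 70α + 1225 = -239, so α^2 - 70α + 1464 = 0. The discriminant of x^2 - 70x + 1464 is (-70)^2 - 4·(1464) = 4900 - 5856 = -956, and 4·(-239) is not a perfect square in Q since -239 is squarefree and ≠ 1. Hence x^2 - 70x + 1464 is irreducible over Q and is the minimal polynomial of α.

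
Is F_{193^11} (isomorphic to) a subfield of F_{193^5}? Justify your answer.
No: F_{193^11} is not a subfield of F_{193^5}

F_{p^m} embeds in F_{p^n} iff m | n. Here 11 ∤ 5 (since 5 = 0·11 + 5 with remainder 5 ≠ 0), so F_{193^11} is not a subfield of F_{193^5}. Equivalently: if it were, the tower law would give 11 = [F_{193^11}:F_193] dividing [F_{193^5}:F_193] = 5, contradiction.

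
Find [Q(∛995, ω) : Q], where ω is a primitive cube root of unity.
[Q(∛995, ω) : Q] = 6

[Q(∛995):Q] = 3 (min poly x^3 - 995, irreducible since 995 is not a perfect cube). [Q(ω):Q] = 2 (min poly x^2 + x + 1). Since Q(∛995) ⊂ R and ω ∉ R, we have ω ∉ Q(∛995), so x^2 + x + 1 remains irreducible over Q(∛995) and [Q(∛995, ω) : Q(∛995)] = 2. By the tower law, [Q(∛995, ω) : Q] = 3 · 2 = 6. (In fact Q(∛995, ω) is the splitting field of x^3 - 995 over Q.)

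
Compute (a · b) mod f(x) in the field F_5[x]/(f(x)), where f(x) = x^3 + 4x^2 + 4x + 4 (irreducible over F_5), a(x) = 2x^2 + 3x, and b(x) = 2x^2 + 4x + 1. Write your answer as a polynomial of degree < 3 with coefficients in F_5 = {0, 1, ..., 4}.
a · b ≡ x^2 + 3 (mod f(x))

Multiply in F_5[x]: a(x)·b(x) = (2x^2 + 3x)·(2x^2 + 4x + 1) = 4x^4 + 4x^3 + 4x^2 + 3x. This has degree ≥ 3, so divide by f(x) over F_5: 4x^4 + 4x^3 + 4x^2 + 3x = (4x + 3)·(x^3 + 4x^2 + 4x + 4) + (x^2 + 3). Hence a·b ≡ x^2 + 3 (mod f). (F_5[x]/(f) is a field with 5^3 = 125 elements since f is irreducible of degree 3.)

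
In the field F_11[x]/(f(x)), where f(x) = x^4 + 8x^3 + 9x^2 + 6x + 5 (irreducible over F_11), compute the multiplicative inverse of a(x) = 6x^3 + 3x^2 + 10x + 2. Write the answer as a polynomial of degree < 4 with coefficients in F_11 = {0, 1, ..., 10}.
a(x)^(-1) ≡ 9x^3 + 8x^2 + 5x + 10 (mod f(x))

Since f is irreducible over F_11, F_11[x]/(f) is a field and a(x) ≠ 0 has an inverse. Apply the extended Euclidean algorithm to f(x) and a(x) in F_11[x]: f(x) = (2x + 4)·a(x) + (10x^2 + 6x + 8);  a(x) = (5x + 5)·(10x^2 + 6x + 8) + (6x + 6);  (10x^2 + 6x + 8) = (9x + 3)·(6x + 6) + (1). The last nonzero remainder is the constant 1 = gcd(f, a) in F_11. Back-substituting through the division chain expresses 1 = s(x)·a(x) + t(x)·f(x) with s(x) ≡ 9x^3 + 8x^2 + 5x + 10 (mod f), so a(x)^(-1) ≡ s(x) = 9x^3 + 8x^2 + 5x + 10 (mod f). Check: (6x^3 + 3x^2 + 10x + 2)·(9x^3 + 8x^2 + 5x + 10) = 10x^6 + 9x^5 + x^4 + 8x^3 + 8x^2 + 9 ≡ 1 (mod x^4 + 8x^3 + 9x^2 + 6x + 5).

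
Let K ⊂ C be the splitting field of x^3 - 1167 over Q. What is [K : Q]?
[K : Q] = 6

The roots of x^3 - 1167 are ∛1167, ω∛1167, ω^2∛1167 where ω = e^(2πi/3) is a primitive cube root of unity, so K = Q(∛1167, ω). Now [Q(∛1167):Q] = 3 (since 1167 is not a perfect cube, x^3 - 1167 is irreducible) and [Q(ω):Q] = 2. Both 2 and 3 divide [K:Q], and [K:Q] ≤ 3·2 = 6, so [K:Q] = 6. (Equivalently: Q(∛1167) ⊂ R but ω ∉ R, so [K : Q(∛1167)] = 2.)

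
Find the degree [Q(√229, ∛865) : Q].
[Q(√229, ∛865) : Q] = 6

Let L = Q(√229, ∛865). Since Q(√229) ⊂ L and [Q(√229):Q] = 2, the tower law gives 2 | [L:Q]. Likewise Q(∛865) ⊂ L with [Q(∛865):Q] = 3 (because 865 is not a perfect cube), so 3 | [L:Q]. As gcd(2,3) = 1, [L:Q] is divisible by 6. Conversely L is generated over Q by √229 and ∛865, so [L:Q] ≤ 2·3 = 6. Therefore [Q(√229, ∛865) : Q] = 6.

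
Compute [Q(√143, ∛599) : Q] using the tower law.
[Q(√143, ∛599) : Q] = 6

Let L = Q(√143, ∛599). Since Q(√143) ⊂ L and [Q(√143):Q] = 2, the tower law gives 2 | [L:Q]. Likewise Q(∛599) ⊂ L with [Q(∛599):Q] = 3 (because 599 is not a perfect cube), so 3 | [L:Q]. As gcd(2,3) = 1, [L:Q] is divisible by 6. Conversely L is generated over Q by √143 and ∛599, so [L:Q] ≤ 2·3 = 6. Therefore [Q(√143, ∛599) : Q] = 6.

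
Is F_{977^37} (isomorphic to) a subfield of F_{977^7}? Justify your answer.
No: F_{977^37} is not a subfield of F_{977^7}

F_{p^m} embeds in F_{p^n} iff m | n. Here 37 ∤ 7 (since 7 = 0·37 + 7 with remainder 7 ≠ 0), so F_{977^37} is not a subfield of F_{977^7}. Equivalently: if it were, the tower law would give 37 = [F_{977^37}:F_977] dividing [F_{977^7}:F_977] = 7, contradiction.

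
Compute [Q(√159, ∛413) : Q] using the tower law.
[Q(√159, ∛413) : Q] = 6

Let L = Q(√159, ∛413). Since Q(√159) ⊂ L and [Q(√159):Q] = 2, the tower law gives 2 | [L:Q]. Likewise Q(∛413) ⊂ L with [Q(∛413):Q] = 3 (because 413 is not a perfect cube), so 3 | [L:Q]. As gcd(2,3) = 1, [L:Q] is divisible by 6. Conversely L is generated over Q by √159 and ∛413, so [L:Q] ≤ 2·3 = 6. Therefore [Q(√159, ∛413) : Q] = 6.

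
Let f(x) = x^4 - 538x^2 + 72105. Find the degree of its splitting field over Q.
[K : Q] = 4

Solving the quadratic in x^2: x^2 = (538 ± √(538^2 - 4·72105))/2 = (538 ± √1024)/2 = (538 ± 32)/2, giving x^2 = 285 or x^2 = 253. So f(x) = (x^2 - 285)(x^2 - 253) and the roots of f are ±√285, ±√253. Hence the splitting field is K = Q(√285, √253). Since 285 and 253 are distinct squarefree integers > 1, their product 72105 is not a perfect square, so √253 ∉ Q(√285). By the tower law [K:Q] = [Q(√285,√253):Q(√285)] · [Q(√285):Q] = 2 · 2 = 4.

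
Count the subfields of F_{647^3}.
F_{647^3} has 2 subfields

The subfields of F_{p^n} are exactly the fields F_{p^d} for d | n (each is the fixed field of the unique index-d subgroup of Gal(F_{p^n}/F_p) ≅ Z/nZ). The divisors of n = 3 are {1, 3}, giving 2 subfields: F_{647^1}, F_{647^3}.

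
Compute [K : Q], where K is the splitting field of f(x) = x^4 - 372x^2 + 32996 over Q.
[K : Q] = 4

Solving the quadratic in x^2: x^2 = (372 ± √(372^2 - 4·32996))/2 = (372 ± √6400)/2 = (372 ± 80)/2, giving x^2 = 146 or x^2 = 226. So f(x) = (x^2 - 146)(x^2 - 226) and the roots of f are ±√146, ±√226. Hence the splitting field is K = Q(√146, √226). Since 146 and 226 are distinct squarefree integers > 1, their product 32996 is not a perfect square, so √226 ∉ Q(√146). By the tower law [K:Q] = [Q(√146,√226):Q(√146)] · [Q(√146):Q] = 2 · 2 = 4.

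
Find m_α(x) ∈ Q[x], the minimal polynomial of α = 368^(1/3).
m_α(x) = x^3 - 368

α satisfies α^3 = 368, so x^3 - 368 annihilates α. By the rational root test, a rational root p/q (in lowest terms) of x^3 - 368 would satisfy p^3 = 368 q^3, forcing q = 1 and p^3 = 368; but 368 is not a perfect cube, contradiction. A monic cubic over Q with no rational root is irreducible (any nontrivial factorization would include a linear factor). Hence x^3 - 368 is the minimal polynomial of α, and in particular [Q(α):Q] = 3.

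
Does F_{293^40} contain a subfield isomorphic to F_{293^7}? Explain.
No: F_{293^7} is not a subfield of F_{293^40}

F_{p^m} embeds in F_{p^n} iff m | n. Here 7 ∤ 40 (since 40 = 5·7 + 5 with remainder 5 ≠ 0), so F_{293^7} is not a subfield of F_{293^40}. Equivalently: if it were, the tower law would give 7 = [F_{293^7}:F_293] dividing [F_{293^40}:F_293] = 40, contradiction.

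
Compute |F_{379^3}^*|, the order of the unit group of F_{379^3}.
|F_{379^3}^*| = 54439938

F_{379^3} has 379^3 = 54439939 elements; its multiplicative group consists of all nonzero elements, so |F_{379^3}^*| = 54439939 - 1 = 54439938. (It is cyclic since any finite subgroup of the multiplicative group of a field is cyclic.)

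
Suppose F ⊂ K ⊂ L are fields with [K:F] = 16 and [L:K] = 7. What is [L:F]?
[L:F] = 112

The tower law says that for any tower of field extensions F ⊂ K ⊂ L with finite degrees, [L:F] = [L:K] · [K:F]. Here this gives [L:F] = 7 · 16 = 112.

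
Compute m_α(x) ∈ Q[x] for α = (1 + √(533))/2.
m_α(x) = x^2 - x - 133

From 2α - 1 = √(533), squaring gives (2α - 1)^2 = 533, i.e. 4α^2 - 4α + 1 = 533, so α^2 - α + (1 - 533)/4 = 0. Since 533 ≡ 1 (mod 4), (1 - 533)/4 = -133 ∈ Z. The polynomial x^2 - x - 133 has discriminant 1 - 4·(-133) = 533, which is not a perfect square in Q (d = 533 is squarefree and ≠ 1), so x^2 - x - 133 is irreducible over Q. It is the minimal polynomial of α.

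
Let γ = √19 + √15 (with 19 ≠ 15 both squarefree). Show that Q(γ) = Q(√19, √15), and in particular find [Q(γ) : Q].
[Q(γ) : Q] = 4 (equivalently, Q(γ) = Q(√19, √15))

Obviously Q(γ) ⊆ Q(√19, √15), and [Q(√19, √15):Q] = 4 (since 19, 15 are distinct squarefree integers > 1 with 285 not a perfect square). To show equality we compute the minimal polynomial of γ. From γ = √19 + √15: γ^2 = 19 + 2√(285) + 15 = 34 + 2√(285), so γ^2 - 34 = 2√(285); squaring, (γ^2 - 34)^2 = 4·285, i.e. γ^4 - 68γ^2 + 1156 - 1140 = 0, i.e. γ^4 - 68γ^2 + 16 = 0. So γ is a root of x^4 - 68x^2 + 16. This polynomial is irreducible over Q: it has no rational root (each ±√19 ± √15 is irrational), and any factorization into two quadratics over Q would force √(285) ∈ Q (pairing opposite roots) or √19, √15 ∈ Q (other pairings), all impossible. Hence [Q(γ):Q] = 4 = [Q(√19, √15):Q], so Q(γ) = Q(√19, √15).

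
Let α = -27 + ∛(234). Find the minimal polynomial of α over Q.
m_α(x) = x^3 + 81x^2 + 2187x + 19449

Set β = α + 27 = ∛(234), so β^3 = 234. Then (α + 27)^3 - 234 = 0, i.e. α is a root of g(x) = (x + 27)^3 - 234 = x^3 + 81x^2 + 2187x + 19449. Since g(x) = h(x + 27) where h(x) = x^3 - 234, and h is irreducible over Q (because 234 is not a perfect cube, so h has no rational root, and a monic cubic with no rational root is irreducible), g is also irreducible (irreducibility is preserved under the substitution x → x + 27). Hence m_α(x) = x^3 + 81x^2 + 2187x + 19449.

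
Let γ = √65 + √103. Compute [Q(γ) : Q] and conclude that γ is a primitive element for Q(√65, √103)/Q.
[Q(γ) : Q] = 4 (equivalently, Q(γ) = Q(√65, √103))

Obviously Q(γ) ⊆ Q(√65, √103), and [Q(√65, √103):Q] = 4 (since 65, 103 are distinct squarefree integers > 1 with 6695 not a perfect square). To show equality we compute the minimal polynomial of γ. From γ = √65 + √103: γ^2 = 65 + 2√(6695) + 103 = 168 + 2√(6695), so γ^2 - 168 = 2√(6695); squaring, (γ^2 - 168)^2 = 4·6695, i.e. γ^4 - 336γ^2 + 28224 - 26780 = 0, i.e. γ^4 - 336γ^2 + 1444 = 0. So γ is a root of x^4 - 336x^2 + 1444. This polynomial is irreducible over Q: it has no rational root (each ±√65 ± √103 is irrational), and any factorization into two quadratics over Q would force √(6695) ∈ Q (pairing opposite roots) or √65, √103 ∈ Q (other pairings), all impossible. Hence [Q(γ):Q] = 4 = [Q(√65, √103):Q], so Q(γ) = Q(√65, √103).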